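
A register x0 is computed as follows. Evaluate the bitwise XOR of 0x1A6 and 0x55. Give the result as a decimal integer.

499

0x1A6 = 110100110
0x55 = 001010101
XOR → 111110011 = 499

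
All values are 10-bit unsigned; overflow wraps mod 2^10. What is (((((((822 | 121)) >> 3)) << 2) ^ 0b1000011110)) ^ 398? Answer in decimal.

556

822 = 1100110110
121 = 0001111001
→ | → 1101111111 = 895
→ >> 3 → 0001101111 = 111
→ << 2 (mod 2^10) → 0110111100 = 444
0b1000011110 = 1000011110
→ ^ → 1110100010 = 930
398 = 0110001110
→ ^ → 1000101100 = 556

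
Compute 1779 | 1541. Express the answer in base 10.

1783

1779 = 11011110011
1541 = 11000000101
 OR → 11011110111 = 1783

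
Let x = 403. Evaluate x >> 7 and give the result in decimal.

403 = 110010011
shift right by 7 → 000000011 = 3
(equivalently, floor(403 / 128))

3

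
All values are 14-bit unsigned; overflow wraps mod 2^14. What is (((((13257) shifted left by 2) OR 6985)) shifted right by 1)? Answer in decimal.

13257 = 11001111001001
→ shifted left by 2 (mod 2^14) → 00111100100100 = 3876
6985 = 01101101001001
→ OR → 01111101101101 = 8045
→ shifted right by 1 → 00111110110110 = 4022

4022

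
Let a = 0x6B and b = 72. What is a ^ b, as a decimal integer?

35

0x6B = 1101011
72 = 1001000
XOR → 0100011 = 35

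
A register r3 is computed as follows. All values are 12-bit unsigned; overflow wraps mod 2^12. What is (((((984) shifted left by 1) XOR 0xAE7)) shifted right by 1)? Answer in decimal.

984 = 001111011000
→ shifted left by 1 (mod 2^12) → 011110110000 = 1968
0xAE7 = 101011100111
→ XOR → 110101010111 = 3415
→ shifted right by 1 → 011010101011 = 1707

1707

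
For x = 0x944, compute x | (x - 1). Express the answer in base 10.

x = 100101000100 = 2372
x - 1 = 100101000011
OR    = 100101000111 = 2375
(x | (x - 1) sets all bits below the lowest set bit.)

2375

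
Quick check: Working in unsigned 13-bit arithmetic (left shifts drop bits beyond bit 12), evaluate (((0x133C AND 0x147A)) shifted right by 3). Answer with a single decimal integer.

519

0x133C = 1001100111100
0x147A = 1010001111010
→ AND → 1000000111000 = 4152
→ shifted right by 3 → 0001000000111 = 519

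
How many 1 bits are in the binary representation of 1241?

6

1241 = 10011011001
Count the 1s: 1 + 1 + 1 + 1 + 1 + 1 = 6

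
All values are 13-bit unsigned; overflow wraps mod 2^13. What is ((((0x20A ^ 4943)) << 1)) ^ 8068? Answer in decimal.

0x20A = 0001000001010
4943 = 1001101001111
→ ^ → 1000101000101 = 4421
→ << 1 (mod 2^13) → 0001010001010 = 650
8068 = 1111110000100
→ ^ → 1110100001110 = 7438

7438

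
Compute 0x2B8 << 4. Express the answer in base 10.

0x2B8 = 00001010111000
shift left by 4 → 10101110000000 = 11136
(equivalently, 696 × 2^4 = 696 × 16)

11136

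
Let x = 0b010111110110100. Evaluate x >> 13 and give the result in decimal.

x = 10111110110100
shift right by 13 → 00000000000001 = 1
(equivalently, floor(12212 / 8192))

1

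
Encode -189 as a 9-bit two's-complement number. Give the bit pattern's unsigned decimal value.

189 in 9 bits: 010111101
Invert: 101000010
Add 1:  101000011 = 323
(Check: 2^9 - 189 = 512 - 189 = 323.)

323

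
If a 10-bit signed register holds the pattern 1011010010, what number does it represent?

-302

pattern = 1011010010 (MSB is 1 ⇒ negative)
Invert: 0100101101, add 1 → 0100101110 = 302, so the value is -302.
(Equivalently: 722 - 2^10 = 722 - 1024 = -302.)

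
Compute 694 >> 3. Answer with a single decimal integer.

86

694 = 1010110110
shift right by 3 → 0001010110 = 86
(equivalently, floor(694 / 8))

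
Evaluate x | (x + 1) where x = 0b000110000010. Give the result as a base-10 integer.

387

x = 110000010 = 386
x + 1 = 110000011
OR    = 110000011 = 387
(x | (x + 1) sets the lowest cleared bit.)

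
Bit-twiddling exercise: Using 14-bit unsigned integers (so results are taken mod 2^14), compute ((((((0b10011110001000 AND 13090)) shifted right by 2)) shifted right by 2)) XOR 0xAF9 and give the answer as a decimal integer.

2249

0b10011110001000 = 10011110001000
13090 = 11001100100010
→ AND → 10001100000000 = 8960
→ shifted right by 2 → 00100011000000 = 2240
→ shifted right by 2 → 00001000110000 = 560
0xAF9 = 00101011111001
→ XOR → 00100011001001 = 2249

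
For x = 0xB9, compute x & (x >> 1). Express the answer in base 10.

x = 10111001 = 185
x>>1 = 01011100
AND  = 00011000 = 24
(x & (x >> 1) has a 1 wherever x has two consecutive 1 bits.)

24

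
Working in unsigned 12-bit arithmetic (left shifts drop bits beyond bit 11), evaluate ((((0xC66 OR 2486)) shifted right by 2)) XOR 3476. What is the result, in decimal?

0xC66 = 110001100110
2486 = 100110110110
→ OR → 110111110110 = 3574
→ shifted right by 2 → 001101111101 = 893
3476 = 110110010100
→ XOR → 111011101001 = 3817

3817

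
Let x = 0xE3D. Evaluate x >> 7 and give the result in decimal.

0xE3D = 111000111101
shift right by 7 → 000000011100 = 28
(equivalently, floor(3645 / 128))

28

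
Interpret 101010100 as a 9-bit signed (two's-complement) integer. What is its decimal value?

-172

pattern = 101010100 (MSB is 1 ⇒ negative)
Invert: 010101011, add 1 → 010101100 = 172, so the value is -172.
(Equivalently: 340 - 2^9 = 340 - 512 = -172.)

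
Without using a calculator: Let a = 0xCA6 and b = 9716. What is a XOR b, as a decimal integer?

0xCA6 = 00110010100110
9716 = 10010111110100
XOR → 10100101010010 = 10578

10578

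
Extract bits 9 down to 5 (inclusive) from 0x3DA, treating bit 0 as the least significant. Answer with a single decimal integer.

v = 1111011010
Shift right by 5: 11110
Mask low 5 bits: 11110 = 30

30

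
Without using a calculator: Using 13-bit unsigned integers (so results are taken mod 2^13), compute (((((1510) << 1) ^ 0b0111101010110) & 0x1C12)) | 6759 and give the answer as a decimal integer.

1510 = 0010111100110
→ << 1 (mod 2^13) → 0101111001100 = 3020
0b0111101010110 = 0111101010110
→ ^ → 0010010011010 = 1178
0x1C12 = 1110000010010
→ & → 0010000010010 = 1042
6759 = 1101001100111
→ | → 1111001110111 = 7799

7799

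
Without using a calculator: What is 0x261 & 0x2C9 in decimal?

0x261 = 1001100001
0x2C9 = 1011001001
AND → 1001000001 = 577

577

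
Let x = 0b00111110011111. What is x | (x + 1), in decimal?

4031

x = 111110011111 = 3999
x + 1 = 111110100000
OR    = 111110111111 = 4031
(x | (x + 1) sets the lowest cleared bit.)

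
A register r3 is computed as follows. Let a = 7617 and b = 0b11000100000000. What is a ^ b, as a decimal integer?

7617 = 01110111000001
b = 11000100000000
XOR → 10110011000001 = 11457

11457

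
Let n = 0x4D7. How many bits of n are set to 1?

0x4D7 = 10011010111
Count the 1s: 1 + 1 + 1 + 1 + 1 + 1 + 1 = 7

7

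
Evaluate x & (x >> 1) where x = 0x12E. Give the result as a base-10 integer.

6

x = 100101110 = 302
x>>1 = 010010111
AND  = 000000110 = 6
(x & (x >> 1) has a 1 wherever x has two consecutive 1 bits.)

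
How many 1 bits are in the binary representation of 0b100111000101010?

n = 100111000101010
Count the 1s: 1 + 1 + 1 + 1 + 1 + 1 + 1 = 7

7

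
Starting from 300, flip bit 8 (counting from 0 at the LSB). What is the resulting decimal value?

44

x = 100101100
bit 8 is currently 1; toggle it via x ^ (1 << 8) = x ^ 256
→ 000101100 = 44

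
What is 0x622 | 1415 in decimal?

1959

0x622 = 11000100010
1415 = 10110000111
 OR → 11110100111 = 1959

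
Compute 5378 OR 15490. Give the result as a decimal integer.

5378 = 01010100000010
15490 = 11110010000010
 OR → 11110110000010 = 15746

15746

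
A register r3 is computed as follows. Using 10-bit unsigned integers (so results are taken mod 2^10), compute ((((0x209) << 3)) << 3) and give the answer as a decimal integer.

576

0x209 = 1000001001
→ << 3 (mod 2^10) → 0001001000 = 72
→ << 3 (mod 2^10) → 1001000000 = 576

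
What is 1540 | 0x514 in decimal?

1812

1540 = 11000000100
0x514 = 10100010100
 OR → 11100010100 = 1812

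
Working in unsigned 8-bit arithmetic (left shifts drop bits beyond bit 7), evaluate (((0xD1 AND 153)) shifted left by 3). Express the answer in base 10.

0xD1 = 11010001
153 = 10011001
→ AND → 10010001 = 145
→ shifted left by 3 (mod 2^8) → 10001000 = 136

136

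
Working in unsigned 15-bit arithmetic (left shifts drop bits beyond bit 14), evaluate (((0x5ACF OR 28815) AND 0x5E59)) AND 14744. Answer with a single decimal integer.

6152

0x5ACF = 101101011001111
28815 = 111000010001111
→ OR → 111101011001111 = 31439
0x5E59 = 101111001011001
→ AND → 101101001001001 = 23113
14744 = 011100110011000
→ AND → 001100000001000 = 6152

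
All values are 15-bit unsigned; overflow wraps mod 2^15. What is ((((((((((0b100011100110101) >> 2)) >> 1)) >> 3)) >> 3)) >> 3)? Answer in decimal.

4

0b100011100110101 = 100011100110101
→ >> 2 → 001000111001101 = 4557
→ >> 1 → 000100011100110 = 2278
→ >> 3 → 000000100011100 = 284
→ >> 3 → 000000000100011 = 35
→ >> 3 → 000000000000100 = 4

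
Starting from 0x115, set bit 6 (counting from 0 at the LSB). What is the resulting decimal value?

x = 100010101
bit 6 is currently 0; set it via x | (1 << 6) = x | 64
→ 101010101 = 341

341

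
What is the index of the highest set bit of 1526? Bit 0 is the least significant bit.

10

1526 = 10111110110
The topmost 1 is at position 10 (since 2^10 = 1024 ≤ 1526 < 2048).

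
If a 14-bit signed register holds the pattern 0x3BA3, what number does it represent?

-1117

pattern = 11101110100011 (MSB is 1 ⇒ negative)
Invert: 00010001011100, add 1 → 00010001011101 = 1117, so the value is -1117.
(Equivalently: 15267 - 2^14 = 15267 - 16384 = -1117.)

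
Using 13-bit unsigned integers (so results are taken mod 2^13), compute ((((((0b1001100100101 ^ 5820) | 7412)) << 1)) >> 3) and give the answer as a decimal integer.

0b1001100100101 = 1001100100101
5820 = 1011010111100
→ ^ → 0010110011001 = 1433
7412 = 1110011110100
→ | → 1110111111101 = 7677
→ << 1 (mod 2^13) → 1101111111010 = 7162
→ >> 3 → 0001101111111 = 895

895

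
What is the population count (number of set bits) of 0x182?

0x182 = 110000010
Count the 1s: 1 + 1 + 1 = 3

3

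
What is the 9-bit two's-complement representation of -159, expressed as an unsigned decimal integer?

159 in 9 bits: 010011111
Invert: 101100000
Add 1:  101100001 = 353
(Check: 2^9 - 159 = 512 - 159 = 353.)

353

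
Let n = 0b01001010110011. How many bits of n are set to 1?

n = 1001010110011
Count the 1s: 1 + 1 + 1 + 1 + 1 + 1 + 1 = 7

7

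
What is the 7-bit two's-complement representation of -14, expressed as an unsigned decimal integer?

14 in 7 bits: 0001110
Invert: 1110001
Add 1:  1110010 = 114
(Check: 2^7 - 14 = 128 - 14 = 114.)

114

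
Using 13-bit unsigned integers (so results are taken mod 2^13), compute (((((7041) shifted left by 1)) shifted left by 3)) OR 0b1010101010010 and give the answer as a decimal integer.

7041 = 1101110000001
→ shifted left by 1 (mod 2^13) → 1011100000010 = 5890
→ shifted left by 3 (mod 2^13) → 1100000010000 = 6160
0b1010101010010 = 1010101010010
→ OR → 1110101010010 = 7506

7506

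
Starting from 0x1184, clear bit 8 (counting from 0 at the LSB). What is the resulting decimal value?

4228

x = 1000110000100
bit 8 is currently 1; clear it via x & ~(1 << 8) = x & ~256
→ 1000010000100 = 4228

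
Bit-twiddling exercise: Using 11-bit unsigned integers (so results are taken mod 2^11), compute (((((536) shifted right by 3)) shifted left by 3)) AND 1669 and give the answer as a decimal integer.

512

536 = 01000011000
→ shifted right by 3 → 00001000011 = 67
→ shifted left by 3 (mod 2^11) → 01000011000 = 536
1669 = 11010000101
→ AND → 01000000000 = 512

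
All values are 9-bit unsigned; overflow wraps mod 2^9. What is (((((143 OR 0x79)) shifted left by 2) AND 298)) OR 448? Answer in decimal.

143 = 010001111
0x79 = 001111001
→ OR → 011111111 = 255
→ shifted left by 2 (mod 2^9) → 111111100 = 508
298 = 100101010
→ AND → 100101000 = 296
448 = 111000000
→ OR → 111101000 = 488

488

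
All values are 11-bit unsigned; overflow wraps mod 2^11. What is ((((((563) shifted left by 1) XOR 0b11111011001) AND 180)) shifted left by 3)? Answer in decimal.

563 = 01000110011
→ shifted left by 1 (mod 2^11) → 10001100110 = 1126
0b11111011001 = 11111011001
→ XOR → 01110111111 = 959
180 = 00010110100
→ AND → 00010110100 = 180
→ shifted left by 3 (mod 2^11) → 10110100000 = 1440

1440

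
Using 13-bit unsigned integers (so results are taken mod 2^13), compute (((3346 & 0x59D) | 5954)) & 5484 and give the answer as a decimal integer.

5440

3346 = 0110100010010
0x59D = 0010110011101
→ & → 0010100010000 = 1296
5954 = 1011101000010
→ | → 1011101010010 = 5970
5484 = 1010101101100
→ & → 1010101000000 = 5440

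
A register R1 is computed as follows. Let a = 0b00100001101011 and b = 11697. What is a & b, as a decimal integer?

a = 00100001101011
11697 = 10110110110001
AND → 00100000100001 = 2081

2081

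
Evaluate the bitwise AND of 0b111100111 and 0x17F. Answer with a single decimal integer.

a = 111100111
0x17F = 101111111
AND → 101100111 = 359

359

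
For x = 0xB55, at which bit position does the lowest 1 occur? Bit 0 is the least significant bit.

0

0xB55 = 101101010101
Trailing zeros: 0, so the lowest set bit is bit 0 (value 1).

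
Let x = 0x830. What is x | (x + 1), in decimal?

2097

x = 100000110000 = 2096
x + 1 = 100000110001
OR    = 100000110001 = 2097
(x | (x + 1) sets the lowest cleared bit.)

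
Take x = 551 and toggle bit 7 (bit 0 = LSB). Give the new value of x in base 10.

679

x = 1000100111
bit 7 is currently 0; toggle it via x ^ (1 << 7) = x ^ 128
→ 1010100111 = 679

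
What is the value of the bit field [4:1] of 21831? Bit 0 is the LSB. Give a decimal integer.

v = 101010101000111
Shift right by 1: 10101010100011
Mask low 4 bits: 0011 = 3

3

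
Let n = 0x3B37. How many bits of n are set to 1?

0x3B37 = 11101100110111
Count the 1s: 1 + 1 + 1 + 1 + 1 + 1 + 1 + 1 + 1 + 1 = 10

10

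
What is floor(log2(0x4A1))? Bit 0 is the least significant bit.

10

0x4A1 = 10010100001
The topmost 1 is at position 10 (since 2^10 = 1024 ≤ 1185 < 2048).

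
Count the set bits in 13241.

13241 = 11001110111001
Count the 1s: 1 + 1 + 1 + 1 + 1 + 1 + 1 + 1 + 1 = 9

9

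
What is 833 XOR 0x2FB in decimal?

442

833 = 1101000001
0x2FB = 1011111011
XOR → 0110111010 = 442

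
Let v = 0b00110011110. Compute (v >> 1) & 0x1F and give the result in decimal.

v = 00110011110
Shift right by 1: 0011001111
Mask low 5 bits: 01111 = 15

15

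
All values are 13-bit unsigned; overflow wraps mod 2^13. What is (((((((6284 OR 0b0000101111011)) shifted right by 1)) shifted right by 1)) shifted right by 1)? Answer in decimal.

6284 = 1100010001100
0b0000101111011 = 0000101111011
→ OR → 1100111111111 = 6655
→ shifted right by 1 → 0110011111111 = 3327
→ shifted right by 1 → 0011001111111 = 1663
→ shifted right by 1 → 0001100111111 = 831

831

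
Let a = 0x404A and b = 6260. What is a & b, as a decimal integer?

64

0x404A = 100000001001010
6260 = 001100001110100
AND → 000000001000000 = 64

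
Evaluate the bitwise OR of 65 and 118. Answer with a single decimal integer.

119

65 = 1000001
118 = 1110110
 OR → 1110111 = 119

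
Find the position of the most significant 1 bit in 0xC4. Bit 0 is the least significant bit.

0xC4 = 11000100
The topmost 1 is at position 7 (since 2^7 = 128 ≤ 196 < 256).

7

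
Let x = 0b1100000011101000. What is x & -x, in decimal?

x = 1100000011101000 = 49384
-x (two's complement) = …0011111100011000
AND   = 0000000000001000 = 8
(x & -x isolates the lowest set bit of x.)

8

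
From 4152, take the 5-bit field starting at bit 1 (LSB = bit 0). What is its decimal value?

28

v = 1000000111000
Shift right by 1: 100000011100
Mask low 5 bits: 11100 = 28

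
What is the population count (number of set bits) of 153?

4

153 = 10011001
Count the 1s: 1 + 1 + 1 + 1 = 4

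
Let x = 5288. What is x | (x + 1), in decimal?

x = 1010010101000 = 5288
x + 1 = 1010010101001
OR    = 1010010101001 = 5289
(x | (x + 1) sets the lowest cleared bit.)

5289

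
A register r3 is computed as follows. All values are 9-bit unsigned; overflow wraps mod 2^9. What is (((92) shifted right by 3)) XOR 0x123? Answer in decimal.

92 = 001011100
→ shifted right by 3 → 000001011 = 11
0x123 = 100100011
→ XOR → 100101000 = 296

296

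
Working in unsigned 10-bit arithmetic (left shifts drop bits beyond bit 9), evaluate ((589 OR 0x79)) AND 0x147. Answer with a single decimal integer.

589 = 1001001101
0x79 = 0001111001
→ OR → 1001111101 = 637
0x147 = 0101000111
→ AND → 0001000101 = 69

69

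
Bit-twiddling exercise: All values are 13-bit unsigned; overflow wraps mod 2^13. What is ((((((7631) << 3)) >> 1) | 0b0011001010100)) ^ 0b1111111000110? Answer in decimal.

7631 = 1110111001111
→ << 3 (mod 2^13) → 0111001111000 = 3704
→ >> 1 → 0011100111100 = 1852
0b0011001010100 = 0011001010100
→ | → 0011101111100 = 1916
0b1111111000110 = 1111111000110
→ ^ → 1100010111010 = 6330

6330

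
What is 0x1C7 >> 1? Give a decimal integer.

0x1C7 = 111000111
shift right by 1 → 011100011 = 227
(equivalently, floor(455 / 2))

227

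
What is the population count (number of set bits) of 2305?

2305 = 100100000001
Count the 1s: 1 + 1 + 1 = 3

3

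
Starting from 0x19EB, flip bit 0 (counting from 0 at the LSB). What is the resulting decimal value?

x = 01100111101011
bit 0 is currently 1; toggle it via x ^ (1 << 0) = x ^ 1
→ 01100111101010 = 6634

6634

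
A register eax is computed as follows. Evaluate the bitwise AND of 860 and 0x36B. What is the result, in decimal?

840

860 = 1101011100
0x36B = 1101101011
AND → 1101001000 = 840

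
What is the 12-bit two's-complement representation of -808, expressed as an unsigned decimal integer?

3288

808 in 12 bits: 001100101000
Invert: 110011010111
Add 1:  110011011000 = 3288
(Check: 2^12 - 808 = 4096 - 808 = 3288.)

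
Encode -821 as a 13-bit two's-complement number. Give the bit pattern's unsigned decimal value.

821 in 13 bits: 0001100110101
Invert: 1110011001010
Add 1:  1110011001011 = 7371
(Check: 2^13 - 821 = 8192 - 821 = 7371.)

7371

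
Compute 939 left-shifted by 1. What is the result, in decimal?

939 = 01110101011
shift left by 1 → 11101010110 = 1878
(equivalently, 939 × 2^1 = 939 × 2)

1878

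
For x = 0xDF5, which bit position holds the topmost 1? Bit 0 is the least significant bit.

11

0xDF5 = 110111110101
The topmost 1 is at position 11 (since 2^11 = 2048 ≤ 3573 < 4096).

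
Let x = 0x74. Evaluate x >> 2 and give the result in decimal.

29

0x74 = 1110100
shift right by 2 → 0011101 = 29
(equivalently, floor(116 / 4))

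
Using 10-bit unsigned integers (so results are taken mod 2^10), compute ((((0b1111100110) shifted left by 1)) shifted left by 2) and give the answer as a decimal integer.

816

0b1111100110 = 1111100110
→ shifted left by 1 (mod 2^10) → 1111001100 = 972
→ shifted left by 2 (mod 2^10) → 1100110000 = 816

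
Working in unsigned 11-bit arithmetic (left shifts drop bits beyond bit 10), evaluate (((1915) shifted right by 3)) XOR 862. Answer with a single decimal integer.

1915 = 11101111011
→ shifted right by 3 → 00011101111 = 239
862 = 01101011110
→ XOR → 01110110001 = 945

945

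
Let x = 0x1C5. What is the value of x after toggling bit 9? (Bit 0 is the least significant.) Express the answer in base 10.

x = 0111000101
bit 9 is currently 0; toggle it via x ^ (1 << 9) = x ^ 512
→ 1111000101 = 965

965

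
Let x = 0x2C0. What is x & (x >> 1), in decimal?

64

x = 1011000000 = 704
x>>1 = 0101100000
AND  = 0001000000 = 64
(x & (x >> 1) has a 1 wherever x has two consecutive 1 bits.)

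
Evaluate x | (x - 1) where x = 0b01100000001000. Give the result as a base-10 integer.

6159

x = 1100000001000 = 6152
x - 1 = 1100000000111
OR    = 1100000001111 = 6159
(x | (x - 1) sets all bits below the lowest set bit.)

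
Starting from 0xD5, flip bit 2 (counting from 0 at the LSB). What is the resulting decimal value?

x = 0011010101
bit 2 is currently 1; toggle it via x ^ (1 << 2) = x ^ 4
→ 0011010001 = 209

209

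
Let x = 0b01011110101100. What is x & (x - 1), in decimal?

x = 1011110101100 = 6060
x - 1 = 1011110101011
AND   = 1011110101000 = 6056
(x & (x - 1) clears the lowest set bit of x.)

6056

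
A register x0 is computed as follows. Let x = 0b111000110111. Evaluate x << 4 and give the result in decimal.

x = 0000111000110111
shift left by 4 → 1110001101110000 = 58224
(equivalently, 3639 × 2^4 = 3639 × 16)

58224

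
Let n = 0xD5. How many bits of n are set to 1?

0xD5 = 11010101
Count the 1s: 1 + 1 + 1 + 1 + 1 = 5

5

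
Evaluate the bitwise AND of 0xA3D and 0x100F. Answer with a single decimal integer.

0xA3D = 0101000111101
0x100F = 1000000001111
AND → 0000000001101 = 13

13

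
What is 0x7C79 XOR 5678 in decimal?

27223

0x7C79 = 111110001111001
5678 = 001011000101110
XOR → 110101001010111 = 27223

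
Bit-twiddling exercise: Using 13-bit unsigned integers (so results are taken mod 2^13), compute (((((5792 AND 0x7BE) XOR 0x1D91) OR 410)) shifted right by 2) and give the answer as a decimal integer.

1774

5792 = 1011010100000
0x7BE = 0011110111110
→ AND → 0011010100000 = 1696
0x1D91 = 1110110010001
→ XOR → 1101100110001 = 6961
410 = 0000110011010
→ OR → 1101110111011 = 7099
→ shifted right by 2 → 0011011101110 = 1774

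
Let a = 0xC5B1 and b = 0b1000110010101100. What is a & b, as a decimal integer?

0xC5B1 = 1100010110110001
b = 1000110010101100
AND → 1000010010100000 = 33952

33952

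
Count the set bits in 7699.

7

7699 = 1111000010011
Count the 1s: 1 + 1 + 1 + 1 + 1 + 1 + 1 = 7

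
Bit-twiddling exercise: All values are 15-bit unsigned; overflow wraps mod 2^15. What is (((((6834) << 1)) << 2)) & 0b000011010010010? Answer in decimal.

6834 = 001101010110010
→ << 1 (mod 2^15) → 011010101100100 = 13668
→ << 2 (mod 2^15) → 101010110010000 = 21904
0b000011010010010 = 000011010010010
→ & → 000010010010000 = 1168

1168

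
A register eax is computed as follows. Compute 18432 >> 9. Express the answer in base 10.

36

18432 = 100100000000000
shift right by 9 → 000000000100100 = 36
(equivalently, floor(18432 / 512))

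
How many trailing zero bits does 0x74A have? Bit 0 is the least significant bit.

0x74A = 11101001010
Trailing zeros: 1, so the lowest set bit is bit 1 (value 2).

1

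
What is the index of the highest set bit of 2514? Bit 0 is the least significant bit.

11

2514 = 100111010010
The topmost 1 is at position 11 (since 2^11 = 2048 ≤ 2514 < 4096).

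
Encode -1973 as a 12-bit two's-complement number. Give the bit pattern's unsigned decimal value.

2123

1973 in 12 bits: 011110110101
Invert: 100001001010
Add 1:  100001001011 = 2123
(Check: 2^12 - 1973 = 4096 - 1973 = 2123.)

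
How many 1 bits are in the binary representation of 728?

728 = 1011011000
Count the 1s: 1 + 1 + 1 + 1 + 1 = 5

5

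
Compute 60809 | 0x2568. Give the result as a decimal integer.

60809 = 1110110110001001
0x2568 = 0010010101101000
 OR → 1110110111101001 = 60905

60905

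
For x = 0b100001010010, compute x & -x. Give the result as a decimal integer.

x = 100001010010 = 2130
-x (two's complement) = …011110101110
AND   = 000000000010 = 2
(x & -x isolates the lowest set bit of x.)

2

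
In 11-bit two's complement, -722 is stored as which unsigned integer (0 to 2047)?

722 in 11 bits: 01011010010
Invert: 10100101101
Add 1:  10100101110 = 1326
(Check: 2^11 - 722 = 2048 - 722 = 1326.)

1326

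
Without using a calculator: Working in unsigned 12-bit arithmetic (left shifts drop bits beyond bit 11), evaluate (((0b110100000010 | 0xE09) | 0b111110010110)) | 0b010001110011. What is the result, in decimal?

4095

0b110100000010 = 110100000010
0xE09 = 111000001001
→ | → 111100001011 = 3851
0b111110010110 = 111110010110
→ | → 111110011111 = 3999
0b010001110011 = 010001110011
→ | → 111111111111 = 4095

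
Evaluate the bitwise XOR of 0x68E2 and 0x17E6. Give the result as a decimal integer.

0x68E2 = 110100011100010
0x17E6 = 001011111100110
XOR → 111111100000100 = 32516

32516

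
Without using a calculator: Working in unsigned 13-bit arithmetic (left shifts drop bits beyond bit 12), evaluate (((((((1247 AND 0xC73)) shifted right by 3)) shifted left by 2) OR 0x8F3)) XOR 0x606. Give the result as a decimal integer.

1247 = 0010011011111
0xC73 = 0110001110011
→ AND → 0010001010011 = 1107
→ shifted right by 3 → 0000010001010 = 138
→ shifted left by 2 (mod 2^13) → 0001000101000 = 552
0x8F3 = 0100011110011
→ OR → 0101011111011 = 2811
0x606 = 0011000000110
→ XOR → 0110011111101 = 3325

3325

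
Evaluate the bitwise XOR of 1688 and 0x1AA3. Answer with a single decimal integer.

7227

1688 = 0011010011000
0x1AA3 = 1101010100011
XOR → 1110000111011 = 7227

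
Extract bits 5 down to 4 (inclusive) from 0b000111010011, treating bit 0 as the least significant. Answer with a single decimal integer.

v = 000111010011
Shift right by 4: 00011101
Mask low 2 bits: 01 = 1

1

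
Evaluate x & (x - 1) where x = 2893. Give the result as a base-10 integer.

x = 101101001101 = 2893
x - 1 = 101101001100
AND   = 101101001100 = 2892
(x & (x - 1) clears the lowest set bit of x.)

2892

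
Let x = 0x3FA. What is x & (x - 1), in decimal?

1016

x = 1111111010 = 1018
x - 1 = 1111111001
AND   = 1111111000 = 1016
(x & (x - 1) clears the lowest set bit of x.)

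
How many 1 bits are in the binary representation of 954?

7

954 = 1110111010
Count the 1s: 1 + 1 + 1 + 1 + 1 + 1 + 1 = 7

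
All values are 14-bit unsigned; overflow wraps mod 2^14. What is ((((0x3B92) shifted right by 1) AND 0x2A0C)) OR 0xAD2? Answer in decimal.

2778

0x3B92 = 11101110010010
→ shifted right by 1 → 01110111001001 = 7625
0x2A0C = 10101000001100
→ AND → 00100000001000 = 2056
0xAD2 = 00101011010010
→ OR → 00101011011010 = 2778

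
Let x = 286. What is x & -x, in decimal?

2

x = 100011110 = 286
-x (two's complement) = …011100010
AND   = 000000010 = 2
(x & -x isolates the lowest set bit of x.)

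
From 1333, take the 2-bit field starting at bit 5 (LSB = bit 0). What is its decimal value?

1

v = 10100110101
Shift right by 5: 101001
Mask low 2 bits: 01 = 1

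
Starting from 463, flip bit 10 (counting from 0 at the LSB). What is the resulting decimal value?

1487

x = 00111001111
bit 10 is currently 0; toggle it via x ^ (1 << 10) = x ^ 1024
→ 10111001111 = 1487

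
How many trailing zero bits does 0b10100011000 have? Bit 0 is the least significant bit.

0b10100011000 = 10100011000
Trailing zeros: 3, so the lowest set bit is bit 3 (value 8).

3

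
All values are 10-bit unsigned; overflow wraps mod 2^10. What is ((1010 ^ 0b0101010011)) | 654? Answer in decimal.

1010 = 1111110010
0b0101010011 = 0101010011
→ ^ → 1010100001 = 673
654 = 1010001110
→ | → 1010101111 = 687

687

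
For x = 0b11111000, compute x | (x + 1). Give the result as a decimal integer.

249

x = 11111000 = 248
x + 1 = 11111001
OR    = 11111001 = 249
(x | (x + 1) sets the lowest cleared bit.)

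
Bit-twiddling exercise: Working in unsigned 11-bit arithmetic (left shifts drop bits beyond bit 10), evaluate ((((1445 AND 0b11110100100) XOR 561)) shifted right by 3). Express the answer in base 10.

242

1445 = 10110100101
0b11110100100 = 11110100100
→ AND → 10110100100 = 1444
561 = 01000110001
→ XOR → 11110010101 = 1941
→ shifted right by 3 → 00011110010 = 242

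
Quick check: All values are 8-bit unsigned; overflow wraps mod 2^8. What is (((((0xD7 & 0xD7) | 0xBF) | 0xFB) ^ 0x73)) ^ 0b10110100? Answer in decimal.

56

0xD7 = 11010111
0xD7 = 11010111
→ & → 11010111 = 215
0xBF = 10111111
→ | → 11111111 = 255
0xFB = 11111011
→ | → 11111111 = 255
0x73 = 01110011
→ ^ → 10001100 = 140
0b10110100 = 10110100
→ ^ → 00111000 = 56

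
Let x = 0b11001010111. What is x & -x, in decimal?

1

x = 11001010111 = 1623
-x (two's complement) = …00110101001
AND   = 00000000001 = 1
(x & -x isolates the lowest set bit of x.)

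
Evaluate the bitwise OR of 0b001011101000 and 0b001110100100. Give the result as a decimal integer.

a = 1011101000
b = 1110100100
 OR → 1111101100 = 1004

1004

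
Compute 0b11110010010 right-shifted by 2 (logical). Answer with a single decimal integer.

484

x = 11110010010
shift right by 2 → 00111100100 = 484
(equivalently, floor(1938 / 4))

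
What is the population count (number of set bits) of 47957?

47957 = 1011101101010101
Count the 1s: 1 + 1 + 1 + 1 + 1 + 1 + 1 + 1 + 1 + 1 = 10

10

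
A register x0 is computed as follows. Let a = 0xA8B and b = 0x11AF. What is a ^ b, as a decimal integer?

0xA8B = 0101010001011
0x11AF = 1000110101111
XOR → 1101100100100 = 6948

6948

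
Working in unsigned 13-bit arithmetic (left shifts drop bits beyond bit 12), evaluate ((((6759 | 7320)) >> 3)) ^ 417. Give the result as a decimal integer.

638

6759 = 1101001100111
7320 = 1110010011000
→ | → 1111011111111 = 7935
→ >> 3 → 0001111011111 = 991
417 = 0000110100001
→ ^ → 0001001111110 = 638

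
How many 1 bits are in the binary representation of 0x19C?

0x19C = 110011100
Count the 1s: 1 + 1 + 1 + 1 + 1 = 5

5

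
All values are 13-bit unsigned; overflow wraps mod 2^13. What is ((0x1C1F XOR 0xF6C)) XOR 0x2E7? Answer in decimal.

4500

0x1C1F = 1110000011111
0xF6C = 0111101101100
→ XOR → 1001101110011 = 4979
0x2E7 = 0001011100111
→ XOR → 1000110010100 = 4500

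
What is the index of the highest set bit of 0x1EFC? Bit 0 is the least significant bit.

12

0x1EFC = 1111011111100
The topmost 1 is at position 12 (since 2^12 = 4096 ≤ 7932 < 8192).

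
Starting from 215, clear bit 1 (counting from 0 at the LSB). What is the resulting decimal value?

213

x = 000011010111
bit 1 is currently 1; clear it via x & ~(1 << 1) = x & ~2
→ 000011010101 = 213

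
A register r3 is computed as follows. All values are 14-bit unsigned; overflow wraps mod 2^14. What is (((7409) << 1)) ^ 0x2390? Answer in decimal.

6770

7409 = 01110011110001
→ << 1 (mod 2^14) → 11100111100010 = 14818
0x2390 = 10001110010000
→ ^ → 01101001110010 = 6770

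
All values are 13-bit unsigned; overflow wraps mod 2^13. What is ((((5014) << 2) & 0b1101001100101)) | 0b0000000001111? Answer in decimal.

2639

5014 = 1001110010110
→ << 2 (mod 2^13) → 0111001011000 = 3672
0b1101001100101 = 1101001100101
→ & → 0101001000000 = 2624
0b0000000001111 = 0000000001111
→ | → 0101001001111 = 2639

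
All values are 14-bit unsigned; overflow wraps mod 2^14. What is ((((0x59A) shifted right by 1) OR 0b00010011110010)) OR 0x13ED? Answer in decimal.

6143

0x59A = 00010110011010
→ shifted right by 1 → 00001011001101 = 717
0b00010011110010 = 00010011110010
→ OR → 00011011111111 = 1791
0x13ED = 01001111101101
→ OR → 01011111111111 = 6143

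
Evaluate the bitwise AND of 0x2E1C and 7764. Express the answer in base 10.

3604

0x2E1C = 10111000011100
7764 = 01111001010100
AND → 00111000010100 = 3604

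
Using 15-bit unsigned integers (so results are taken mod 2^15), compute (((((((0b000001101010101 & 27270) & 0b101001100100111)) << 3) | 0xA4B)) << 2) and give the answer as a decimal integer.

0b000001101010101 = 000001101010101
27270 = 110101010000110
→ & → 000001000000100 = 516
0b101001100100111 = 101001100100111
→ & → 000001000000100 = 516
→ << 3 (mod 2^15) → 001000000100000 = 4128
0xA4B = 000101001001011
→ | → 001101001101011 = 6763
→ << 2 (mod 2^15) → 110100110101100 = 27052

27052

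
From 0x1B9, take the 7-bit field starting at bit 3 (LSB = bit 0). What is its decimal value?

55

v = 00110111001
Shift right by 3: 00110111
Mask low 7 bits: 0110111 = 55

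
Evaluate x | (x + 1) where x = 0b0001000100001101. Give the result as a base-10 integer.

x = 1000100001101 = 4365
x + 1 = 1000100001110
OR    = 1000100001111 = 4367
(x | (x + 1) sets the lowest cleared bit.)

4367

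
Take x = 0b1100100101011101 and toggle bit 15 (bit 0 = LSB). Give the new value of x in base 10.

18781

x = 1100100101011101
bit 15 is currently 1; toggle it via x ^ (1 << 15) = x ^ 32768
→ 0100100101011101 = 18781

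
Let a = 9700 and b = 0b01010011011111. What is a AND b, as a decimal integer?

1220

9700 = 10010111100100
b = 01010011011111
AND → 00010011000100 = 1220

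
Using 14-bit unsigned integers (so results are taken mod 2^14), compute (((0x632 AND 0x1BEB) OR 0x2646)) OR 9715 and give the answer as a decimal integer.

10231

0x632 = 00011000110010
0x1BEB = 01101111101011
→ AND → 00001000100010 = 546
0x2646 = 10011001000110
→ OR → 10011001100110 = 9830
9715 = 10010111110011
→ OR → 10011111110111 = 10231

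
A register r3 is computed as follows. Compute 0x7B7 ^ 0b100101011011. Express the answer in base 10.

0x7B7 = 011110110111
b = 100101011011
XOR → 111011101100 = 3820

3820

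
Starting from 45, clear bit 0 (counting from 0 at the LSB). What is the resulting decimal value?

x = 00101101
bit 0 is currently 1; clear it via x & ~(1 << 0) = x & ~1
→ 00101100 = 44

44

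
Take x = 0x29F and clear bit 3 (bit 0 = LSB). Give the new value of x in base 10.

663

x = 01010011111
bit 3 is currently 1; clear it via x & ~(1 << 3) = x & ~8
→ 01010010111 = 663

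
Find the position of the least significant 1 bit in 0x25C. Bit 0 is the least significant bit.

2

0x25C = 1001011100
Trailing zeros: 2, so the lowest set bit is bit 2 (value 4).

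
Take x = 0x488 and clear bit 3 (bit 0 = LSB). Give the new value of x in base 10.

1152

x = 10010001000
bit 3 is currently 1; clear it via x & ~(1 << 3) = x & ~8
→ 10010000000 = 1152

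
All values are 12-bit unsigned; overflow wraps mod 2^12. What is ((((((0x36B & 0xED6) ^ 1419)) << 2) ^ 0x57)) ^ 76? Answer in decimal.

0x36B = 001101101011
0xED6 = 111011010110
→ & → 001001000010 = 578
1419 = 010110001011
→ ^ → 011111001001 = 1993
→ << 2 (mod 2^12) → 111100100100 = 3876
0x57 = 000001010111
→ ^ → 111101110011 = 3955
76 = 000001001100
→ ^ → 111100111111 = 3903

3903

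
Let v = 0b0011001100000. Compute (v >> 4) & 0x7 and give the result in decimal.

6

v = 0011001100000
Shift right by 4: 001100110
Mask low 3 bits: 110 = 6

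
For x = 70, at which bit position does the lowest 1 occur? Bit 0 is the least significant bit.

1

70 = 1000110
Trailing zeros: 1, so the lowest set bit is bit 1 (value 2).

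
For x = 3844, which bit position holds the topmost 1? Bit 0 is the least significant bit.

11

3844 = 111100000100
The topmost 1 is at position 11 (since 2^11 = 2048 ≤ 3844 < 4096).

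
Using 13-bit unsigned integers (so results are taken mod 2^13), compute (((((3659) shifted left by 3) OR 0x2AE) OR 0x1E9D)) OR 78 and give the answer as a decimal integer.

7935

3659 = 0111001001011
→ shifted left by 3 (mod 2^13) → 1001001011000 = 4696
0x2AE = 0001010101110
→ OR → 1001011111110 = 4862
0x1E9D = 1111010011101
→ OR → 1111011111111 = 7935
78 = 0000001001110
→ OR → 1111011111111 = 7935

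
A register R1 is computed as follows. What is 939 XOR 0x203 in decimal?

424

939 = 1110101011
0x203 = 1000000011
XOR → 0110101000 = 424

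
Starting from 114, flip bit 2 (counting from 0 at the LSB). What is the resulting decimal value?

118

x = 001110010
bit 2 is currently 0; toggle it via x ^ (1 << 2) = x ^ 4
→ 001110110 = 118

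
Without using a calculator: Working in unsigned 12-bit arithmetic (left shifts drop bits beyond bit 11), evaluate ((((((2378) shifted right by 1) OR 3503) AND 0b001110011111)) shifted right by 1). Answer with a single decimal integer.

2378 = 100101001010
→ shifted right by 1 → 010010100101 = 1189
3503 = 110110101111
→ OR → 110110101111 = 3503
0b001110011111 = 001110011111
→ AND → 000110001111 = 399
→ shifted right by 1 → 000011000111 = 199

199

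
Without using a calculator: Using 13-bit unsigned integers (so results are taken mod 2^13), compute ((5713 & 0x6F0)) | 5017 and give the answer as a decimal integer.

6105

5713 = 1011001010001
0x6F0 = 0011011110000
→ & → 0011001010000 = 1616
5017 = 1001110011001
→ | → 1011111011001 = 6105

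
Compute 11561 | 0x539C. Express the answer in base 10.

32701

11561 = 010110100101001
0x539C = 101001110011100
 OR → 111111110111101 = 32701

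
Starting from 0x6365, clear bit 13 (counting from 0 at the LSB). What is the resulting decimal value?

x = 110001101100101
bit 13 is currently 1; clear it via x & ~(1 << 13) = x & ~8192
→ 100001101100101 = 17253

17253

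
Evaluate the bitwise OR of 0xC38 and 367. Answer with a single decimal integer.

3455

0xC38 = 110000111000
367 = 000101101111
 OR → 110101111111 = 3455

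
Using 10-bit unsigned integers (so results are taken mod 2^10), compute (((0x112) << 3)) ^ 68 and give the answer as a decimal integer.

0x112 = 0100010010
→ << 3 (mod 2^10) → 0010010000 = 144
68 = 0001000100
→ ^ → 0011010100 = 212

212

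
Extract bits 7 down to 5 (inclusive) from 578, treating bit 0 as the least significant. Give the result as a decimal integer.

v = 01001000010
Shift right by 5: 010010
Mask low 3 bits: 010 = 2

2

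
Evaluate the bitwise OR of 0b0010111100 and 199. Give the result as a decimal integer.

a = 10111100
199 = 11000111
 OR → 11111111 = 255

255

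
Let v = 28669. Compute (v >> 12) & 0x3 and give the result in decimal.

2

v = 0110111111111101
Shift right by 12: 0110
Mask low 2 bits: 10 = 2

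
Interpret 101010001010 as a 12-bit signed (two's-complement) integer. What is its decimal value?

-1398

pattern = 101010001010 (MSB is 1 ⇒ negative)
Invert: 010101110101, add 1 → 010101110110 = 1398, so the value is -1398.
(Equivalently: 2698 - 2^12 = 2698 - 4096 = -1398.)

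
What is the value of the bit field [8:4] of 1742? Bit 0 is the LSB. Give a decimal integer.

12

v = 00011011001110
Shift right by 4: 0001101100
Mask low 5 bits: 01100 = 12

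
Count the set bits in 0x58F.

0x58F = 10110001111
Count the 1s: 1 + 1 + 1 + 1 + 1 + 1 + 1 = 7

7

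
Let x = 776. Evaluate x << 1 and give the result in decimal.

776 = 01100001000
shift left by 1 → 11000010000 = 1552
(equivalently, 776 × 2^1 = 776 × 2)

1552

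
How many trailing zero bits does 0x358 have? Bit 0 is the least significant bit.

0x358 = 1101011000
Trailing zeros: 3, so the lowest set bit is bit 3 (value 8).

3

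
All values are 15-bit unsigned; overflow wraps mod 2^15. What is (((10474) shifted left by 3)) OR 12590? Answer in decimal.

10474 = 010100011101010
→ shifted left by 3 (mod 2^15) → 100011101010000 = 18256
12590 = 011000100101110
→ OR → 111011101111110 = 30590

30590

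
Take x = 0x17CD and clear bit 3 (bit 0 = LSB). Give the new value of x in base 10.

6085

x = 1011111001101
bit 3 is currently 1; clear it via x & ~(1 << 3) = x & ~8
→ 1011111000101 = 6085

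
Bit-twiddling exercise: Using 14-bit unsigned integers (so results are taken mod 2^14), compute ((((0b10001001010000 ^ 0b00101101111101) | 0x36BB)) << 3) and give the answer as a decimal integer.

15864

0b10001001010000 = 10001001010000
0b00101101111101 = 00101101111101
→ ^ → 10100100101101 = 10541
0x36BB = 11011010111011
→ | → 11111110111111 = 16319
→ << 3 (mod 2^14) → 11110111111000 = 15864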